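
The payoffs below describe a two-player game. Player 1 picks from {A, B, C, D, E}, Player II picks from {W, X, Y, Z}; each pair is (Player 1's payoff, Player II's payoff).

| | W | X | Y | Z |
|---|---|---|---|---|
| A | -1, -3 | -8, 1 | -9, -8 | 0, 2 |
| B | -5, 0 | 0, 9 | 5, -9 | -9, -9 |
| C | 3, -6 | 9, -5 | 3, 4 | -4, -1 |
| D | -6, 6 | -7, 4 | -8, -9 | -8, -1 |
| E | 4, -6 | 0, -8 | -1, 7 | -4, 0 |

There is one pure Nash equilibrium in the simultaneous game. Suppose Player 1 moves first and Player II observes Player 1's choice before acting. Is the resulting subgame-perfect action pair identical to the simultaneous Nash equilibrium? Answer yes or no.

no

Backward induction with Player 1 moving first.
- A → Player II plays Z (best of -3, 1, -8, 2); Player 1 gets 0.
- B → Player II plays X (best of 0, 9, -9, -9); Player 1 gets 0.
- C → Player II plays Y (best of -6, -5, 4, -1); Player 1 gets 3.
- D → Player II plays W (best of 6, 4, -9, -1); Player 1 gets -6.
- E → Player II plays Y (best of -6, -8, 7, 0); Player 1 gets -1.
Maximizing over 0, 0, 3, -6, -1, Player 1 chooses C. Subgame-perfect outcome: (C, Y) with payoffs (3, 4).
For the simultaneous game, intersect best replies.
Player 1's best replies: W→E; X→C; Y→B; Z→A.
Player II's best replies: A→Z; B→X; C→Y; D→W; E→Y.
Only (A, Z) has each player best-responding; Nash payoffs (0, 2).
Sequential outcome (C, Y) differs from the Nash profile (A, Z).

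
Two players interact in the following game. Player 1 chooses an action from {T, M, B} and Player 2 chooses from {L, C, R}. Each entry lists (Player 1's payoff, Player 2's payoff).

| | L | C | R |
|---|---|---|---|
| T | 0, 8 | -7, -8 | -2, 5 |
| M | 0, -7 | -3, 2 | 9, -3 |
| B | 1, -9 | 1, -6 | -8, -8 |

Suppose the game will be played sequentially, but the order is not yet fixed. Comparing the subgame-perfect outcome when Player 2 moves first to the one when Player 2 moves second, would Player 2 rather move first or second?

first

If Player 1 leads: Player 2's best replies are T→L, M→C, B→C; Player 1's induced payoffs 0, -3, 1; outcome (B, C), payoffs (1, -6).
If Player 2 leads: Player 1's best replies are L→B, C→B, R→M; Player 2's induced payoffs -9, -6, -3; outcome (M, R), payoffs (9, -3).
Player 2 gets -3 moving first and -6 moving second, so Player 2 prefers to move first.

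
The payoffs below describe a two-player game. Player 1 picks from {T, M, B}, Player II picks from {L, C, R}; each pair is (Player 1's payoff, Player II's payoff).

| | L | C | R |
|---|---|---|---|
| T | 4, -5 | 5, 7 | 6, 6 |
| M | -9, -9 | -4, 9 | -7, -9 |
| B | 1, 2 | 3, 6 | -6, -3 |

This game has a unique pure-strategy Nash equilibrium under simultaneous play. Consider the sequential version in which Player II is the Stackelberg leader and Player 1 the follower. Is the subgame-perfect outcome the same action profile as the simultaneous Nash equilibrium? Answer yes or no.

Backward induction with Player II moving first.
- L: Player 1 compares 4, -9, 1 and picks T; Player II would get -5.
- C: Player 1 compares 5, -4, 3 and picks T; Player II would get 7.
- R: Player 1 compares 6, -7, -6 and picks T; Player II would get 6.
Among -5, 7, 6, the best is 7 at C. Subgame-perfect outcome: (T, C) with payoffs (5, 7).
Now find the simultaneous Nash equilibrium.
Player 1's best replies: L→T; C→T; R→T.
Player II's best replies: T→C; M→C; B→C.
The unique mutual best reply is (T, C), giving (5, 7).
Sequential outcome (T, C) coincides with the Nash profile (T, C).

yes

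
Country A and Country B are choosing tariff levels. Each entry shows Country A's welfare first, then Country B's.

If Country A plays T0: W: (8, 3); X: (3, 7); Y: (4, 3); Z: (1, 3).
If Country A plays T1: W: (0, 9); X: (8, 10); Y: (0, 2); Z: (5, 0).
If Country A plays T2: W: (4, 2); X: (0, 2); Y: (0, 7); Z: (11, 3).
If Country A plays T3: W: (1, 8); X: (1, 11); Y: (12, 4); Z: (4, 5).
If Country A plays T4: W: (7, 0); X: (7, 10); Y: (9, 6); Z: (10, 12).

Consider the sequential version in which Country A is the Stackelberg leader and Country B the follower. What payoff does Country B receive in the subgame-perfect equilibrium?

Solve by backward induction (Country A leads).
- T0: BR = X, leader payoff 3.
- T1: BR = X, leader payoff 8.
- T2: BR = Y, leader payoff 0.
- T3: BR = X, leader payoff 1.
- T4: BR = Z, leader payoff 10.
Maximizing over 3, 8, 0, 1, 10, Country A chooses T4. Subgame-perfect outcome: (T4, Z) with payoffs (10, 12).

12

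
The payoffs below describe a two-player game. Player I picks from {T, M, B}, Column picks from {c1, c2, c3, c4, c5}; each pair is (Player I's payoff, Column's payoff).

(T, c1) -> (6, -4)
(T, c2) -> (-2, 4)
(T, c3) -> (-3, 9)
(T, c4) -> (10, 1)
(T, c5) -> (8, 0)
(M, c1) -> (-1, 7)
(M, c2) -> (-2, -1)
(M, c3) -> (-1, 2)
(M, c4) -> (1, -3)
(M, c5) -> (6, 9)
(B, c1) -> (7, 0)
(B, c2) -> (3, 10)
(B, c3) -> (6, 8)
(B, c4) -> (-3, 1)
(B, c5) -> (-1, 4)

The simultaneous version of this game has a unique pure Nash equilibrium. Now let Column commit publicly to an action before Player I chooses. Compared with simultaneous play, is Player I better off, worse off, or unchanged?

Solve by backward induction (Column leads).
- c1 → Player I plays B (best of 6, -1, 7); Column gets 0.
- c2 → Player I plays B (best of -2, -2, 3); Column gets 10.
- c3 → Player I plays B (best of -3, -1, 6); Column gets 8.
- c4 → Player I plays T (best of 10, 1, -3); Column gets 1.
- c5 → Player I plays T (best of 8, 6, -1); Column gets 0.
Among 0, 10, 8, 1, 0, the best is 10 at c2. Subgame-perfect outcome: (B, c2) with payoffs (3, 10).
Under simultaneous play:
Player I's best replies: c1→B; c2→B; c3→B; c4→T; c5→T.
Column's best replies: T→c3; M→c5; B→c2.
Only (B, c2) has each player best-responding; Nash payoffs (3, 10).
Player I earns 3 sequentially versus 3 at the Nash outcome: unchanged.

unchanged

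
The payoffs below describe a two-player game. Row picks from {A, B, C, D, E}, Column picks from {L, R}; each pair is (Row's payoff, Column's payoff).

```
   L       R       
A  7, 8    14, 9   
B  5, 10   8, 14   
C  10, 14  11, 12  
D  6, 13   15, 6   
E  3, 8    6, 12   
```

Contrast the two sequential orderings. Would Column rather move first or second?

first

If Row leads: Column's best replies are A→R, B→R, C→L, D→L, E→R; Row's induced payoffs 14, 8, 10, 6, 6; outcome (A, R), payoffs (14, 9).
If Column leads: Row's best replies are L→C, R→D; Column's induced payoffs 14, 6; outcome (C, L), payoffs (10, 14).
Column gets 14 moving first and 9 moving second, so Column prefers to move first.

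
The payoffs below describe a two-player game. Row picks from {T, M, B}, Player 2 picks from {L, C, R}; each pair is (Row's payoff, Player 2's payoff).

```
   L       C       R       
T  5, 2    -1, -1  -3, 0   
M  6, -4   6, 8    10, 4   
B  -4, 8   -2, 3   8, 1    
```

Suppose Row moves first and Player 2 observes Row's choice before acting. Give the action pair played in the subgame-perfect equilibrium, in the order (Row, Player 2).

(M, C)

Backward induction with Row moving first.
- T: BR = L, leader payoff 5.
- M: BR = C, leader payoff 6.
- B: BR = L, leader payoff -4.
Among 5, 6, -4, the best is 6 at M. Subgame-perfect outcome: (M, C) with payoffs (6, 8).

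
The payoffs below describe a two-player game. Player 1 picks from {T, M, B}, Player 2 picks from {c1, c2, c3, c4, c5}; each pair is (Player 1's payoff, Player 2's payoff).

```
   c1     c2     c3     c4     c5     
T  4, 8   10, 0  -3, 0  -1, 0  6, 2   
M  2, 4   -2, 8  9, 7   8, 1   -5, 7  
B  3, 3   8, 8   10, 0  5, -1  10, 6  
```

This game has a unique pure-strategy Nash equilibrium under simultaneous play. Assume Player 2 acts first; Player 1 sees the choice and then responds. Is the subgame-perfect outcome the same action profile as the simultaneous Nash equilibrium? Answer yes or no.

Work backward from Player 1's decision.
- c1: Player 1 compares 4, 2, 3 and picks T; Player 2 would get 8.
- c2: Player 1 compares 10, -2, 8 and picks T; Player 2 would get 0.
- c3: Player 1 compares -3, 9, 10 and picks B; Player 2 would get 0.
- c4: Player 1 compares -1, 8, 5 and picks M; Player 2 would get 1.
- c5: Player 1 compares 6, -5, 10 and picks B; Player 2 would get 6.
Among 8, 0, 0, 1, 6, the best is 8 at c1. Subgame-perfect outcome: (T, c1) with payoffs (4, 8).
Under simultaneous play:
Player 1's best replies: c1→T; c2→T; c3→B; c4→M; c5→B.
Player 2's best replies: T→c1; M→c2; B→c2.
Only (T, c1) has each player best-responding; Nash payoffs (4, 8).
Sequential outcome (T, c1) coincides with the Nash profile (T, c1).

yes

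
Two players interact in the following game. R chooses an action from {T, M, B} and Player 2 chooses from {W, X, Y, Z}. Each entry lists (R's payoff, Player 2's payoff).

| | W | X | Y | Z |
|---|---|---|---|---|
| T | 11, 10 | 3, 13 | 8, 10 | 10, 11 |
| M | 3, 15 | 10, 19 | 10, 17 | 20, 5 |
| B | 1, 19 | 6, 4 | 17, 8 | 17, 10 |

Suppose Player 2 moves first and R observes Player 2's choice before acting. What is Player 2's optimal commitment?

Solve by backward induction (Player 2 leads).
- W: BR = T, leader payoff 10.
- X: BR = M, leader payoff 19.
- Y: BR = B, leader payoff 8.
- Z: BR = M, leader payoff 5.
Player 2's induced payoffs are 10, 19, 8, 5, so Player 2 commits to X. Subgame-perfect outcome: (M, X) with payoffs (10, 19).

X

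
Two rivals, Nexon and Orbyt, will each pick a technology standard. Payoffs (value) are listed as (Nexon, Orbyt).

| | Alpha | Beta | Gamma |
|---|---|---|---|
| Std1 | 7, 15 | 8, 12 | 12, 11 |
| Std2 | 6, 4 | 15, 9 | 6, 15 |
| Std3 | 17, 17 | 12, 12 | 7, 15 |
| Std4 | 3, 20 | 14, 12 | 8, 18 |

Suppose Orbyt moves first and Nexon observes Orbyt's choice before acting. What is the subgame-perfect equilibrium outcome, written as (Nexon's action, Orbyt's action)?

(Std3, Alpha)

Nexon best-responds to each possible Orbyt move:
- Alpha → Nexon plays Std3 (best of 7, 6, 17, 3); Orbyt gets 17.
- Beta → Nexon plays Std2 (best of 8, 15, 12, 14); Orbyt gets 9.
- Gamma → Nexon plays Std1 (best of 12, 6, 7, 8); Orbyt gets 11.
Among 17, 9, 11, the best is 17 at Alpha. Subgame-perfect outcome: (Std3, Alpha) with payoffs (17, 17).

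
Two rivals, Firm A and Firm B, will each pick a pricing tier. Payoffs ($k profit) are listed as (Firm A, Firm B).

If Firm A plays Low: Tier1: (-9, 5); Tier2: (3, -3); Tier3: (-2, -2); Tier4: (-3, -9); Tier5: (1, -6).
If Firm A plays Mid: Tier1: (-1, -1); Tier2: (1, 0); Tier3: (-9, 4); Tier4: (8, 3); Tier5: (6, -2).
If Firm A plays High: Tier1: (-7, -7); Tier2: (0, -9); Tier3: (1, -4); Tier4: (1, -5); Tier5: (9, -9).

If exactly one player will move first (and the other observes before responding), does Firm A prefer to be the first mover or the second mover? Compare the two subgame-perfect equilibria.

If Firm A leads: Firm B's best replies are Low→Tier1, Mid→Tier3, High→Tier3; Firm A's induced payoffs -9, -9, 1; outcome (High, Tier3), payoffs (1, -4).
If Firm B leads: Firm A's best replies are Tier1→Mid, Tier2→Low, Tier3→High, Tier4→Mid, Tier5→High; Firm B's induced payoffs -1, -3, -4, 3, -9; outcome (Mid, Tier4), payoffs (8, 3).
Firm A gets 1 moving first and 8 moving second, so Firm A prefers to move second.

second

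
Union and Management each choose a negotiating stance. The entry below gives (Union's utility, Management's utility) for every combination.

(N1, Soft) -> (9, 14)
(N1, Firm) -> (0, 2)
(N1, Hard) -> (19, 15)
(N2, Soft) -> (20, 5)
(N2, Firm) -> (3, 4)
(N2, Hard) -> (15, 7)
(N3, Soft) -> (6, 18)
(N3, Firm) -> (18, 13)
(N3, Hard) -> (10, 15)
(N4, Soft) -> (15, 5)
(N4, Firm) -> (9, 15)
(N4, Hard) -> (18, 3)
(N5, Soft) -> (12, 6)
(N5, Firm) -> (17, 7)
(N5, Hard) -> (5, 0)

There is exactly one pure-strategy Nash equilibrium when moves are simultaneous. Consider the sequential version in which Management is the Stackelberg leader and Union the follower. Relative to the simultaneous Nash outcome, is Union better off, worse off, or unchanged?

Solve by backward induction (Management leads).
- Soft → Union plays N2 (best of 9, 20, 6, 15, 12); Management gets 5.
- Firm → Union plays N3 (best of 0, 3, 18, 9, 17); Management gets 13.
- Hard → Union plays N1 (best of 19, 15, 10, 18, 5); Management gets 15.
Among 5, 13, 15, the best is 15 at Hard. Subgame-perfect outcome: (N1, Hard) with payoffs (19, 15).
For the simultaneous game, intersect best replies.
Union's best replies: Soft→N2; Firm→N3; Hard→N1.
Management's best replies: N1→Hard; N2→Hard; N3→Soft; N4→Firm; N5→Firm.
The unique mutual best reply is (N1, Hard), giving (19, 15).
Union earns 19 sequentially versus 19 at the Nash outcome: unchanged.

unchanged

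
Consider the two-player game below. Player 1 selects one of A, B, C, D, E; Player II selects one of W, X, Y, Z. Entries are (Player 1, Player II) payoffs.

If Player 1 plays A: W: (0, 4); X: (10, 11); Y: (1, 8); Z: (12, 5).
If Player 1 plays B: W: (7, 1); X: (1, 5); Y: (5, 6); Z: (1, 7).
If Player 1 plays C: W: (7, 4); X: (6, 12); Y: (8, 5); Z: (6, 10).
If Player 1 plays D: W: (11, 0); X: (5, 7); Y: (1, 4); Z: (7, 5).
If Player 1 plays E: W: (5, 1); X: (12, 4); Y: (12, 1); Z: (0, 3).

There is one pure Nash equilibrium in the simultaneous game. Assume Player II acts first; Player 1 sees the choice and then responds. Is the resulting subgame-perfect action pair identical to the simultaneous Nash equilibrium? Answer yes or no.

no

Solve by backward induction (Player II leads).
- W → Player 1 plays D (best of 0, 7, 7, 11, 5); Player II gets 0.
- X → Player 1 plays E (best of 10, 1, 6, 5, 12); Player II gets 4.
- Y → Player 1 plays E (best of 1, 5, 8, 1, 12); Player II gets 1.
- Z → Player 1 plays A (best of 12, 1, 6, 7, 0); Player II gets 5.
Among 0, 4, 1, 5, the best is 5 at Z. Subgame-perfect outcome: (A, Z) with payoffs (12, 5).
For the simultaneous game, intersect best replies.
Player 1's best replies: W→D; X→E; Y→E; Z→A.
Player II's best replies: A→X; B→Z; C→X; D→X; E→X.
Only (E, X) has each player best-responding; Nash payoffs (12, 4).
Sequential outcome (A, Z) differs from the Nash profile (E, X).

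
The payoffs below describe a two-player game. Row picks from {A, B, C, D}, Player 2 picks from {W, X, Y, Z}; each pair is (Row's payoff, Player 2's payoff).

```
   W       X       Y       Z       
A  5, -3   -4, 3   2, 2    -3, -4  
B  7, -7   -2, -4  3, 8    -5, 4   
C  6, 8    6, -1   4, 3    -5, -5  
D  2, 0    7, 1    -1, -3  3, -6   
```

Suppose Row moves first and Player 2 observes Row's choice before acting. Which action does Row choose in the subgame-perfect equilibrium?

D

Solve by backward induction (Row leads).
- A: Player 2 compares -3, 3, 2, -4 and picks X; Row would get -4.
- B: Player 2 compares -7, -4, 8, 4 and picks Y; Row would get 3.
- C: Player 2 compares 8, -1, 3, -5 and picks W; Row would get 6.
- D: Player 2 compares 0, 1, -3, -6 and picks X; Row would get 7.
Among -4, 3, 6, 7, the best is 7 at D. Subgame-perfect outcome: (D, X) with payoffs (7, 1).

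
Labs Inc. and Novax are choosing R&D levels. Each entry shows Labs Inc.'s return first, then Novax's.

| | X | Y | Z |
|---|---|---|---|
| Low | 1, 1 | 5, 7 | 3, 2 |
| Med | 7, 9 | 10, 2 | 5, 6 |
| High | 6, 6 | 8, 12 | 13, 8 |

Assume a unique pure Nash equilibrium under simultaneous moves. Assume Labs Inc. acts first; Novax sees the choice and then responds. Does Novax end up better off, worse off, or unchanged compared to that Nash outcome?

Backward induction with Labs Inc. moving first.
- Low: Novax compares 1, 7, 2 and picks Y; Labs Inc. would get 5.
- Med: Novax compares 9, 2, 6 and picks X; Labs Inc. would get 7.
- High: Novax compares 6, 12, 8 and picks Y; Labs Inc. would get 8.
Labs Inc.'s induced payoffs are 5, 7, 8, so Labs Inc. commits to High. Subgame-perfect outcome: (High, Y) with payoffs (8, 12).
Under simultaneous play:
Labs Inc.'s best replies: X→Med; Y→Med; Z→High.
Novax's best replies: Low→Y; Med→X; High→Y.
The unique mutual best reply is (Med, X), giving (7, 9).
Novax earns 12 sequentially versus 9 at the Nash outcome: better off.

better off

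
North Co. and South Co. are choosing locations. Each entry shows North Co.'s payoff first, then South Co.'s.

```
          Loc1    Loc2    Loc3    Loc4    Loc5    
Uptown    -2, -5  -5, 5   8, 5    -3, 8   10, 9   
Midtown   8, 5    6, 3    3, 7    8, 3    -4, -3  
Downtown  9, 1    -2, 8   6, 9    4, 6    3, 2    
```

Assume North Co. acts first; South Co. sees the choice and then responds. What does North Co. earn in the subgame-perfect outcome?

Work backward from South Co.'s decision.
- Uptown → South Co. plays Loc5 (best of -5, 5, 5, 8, 9); North Co. gets 10.
- Midtown → South Co. plays Loc3 (best of 5, 3, 7, 3, -3); North Co. gets 3.
- Downtown → South Co. plays Loc3 (best of 1, 8, 9, 6, 2); North Co. gets 6.
North Co.'s induced payoffs are 10, 3, 6, so North Co. commits to Uptown. Subgame-perfect outcome: (Uptown, Loc5) with payoffs (10, 9).

10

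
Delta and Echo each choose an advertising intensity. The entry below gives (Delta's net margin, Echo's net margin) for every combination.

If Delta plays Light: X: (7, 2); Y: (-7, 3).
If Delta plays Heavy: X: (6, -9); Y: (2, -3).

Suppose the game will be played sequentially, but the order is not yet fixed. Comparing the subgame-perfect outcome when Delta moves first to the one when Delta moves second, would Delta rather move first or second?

second

If Delta leads: Echo's best replies are Light→Y, Heavy→Y; Delta's induced payoffs -7, 2; outcome (Heavy, Y), payoffs (2, -3).
If Echo leads: Delta's best replies are X→Light, Y→Heavy; Echo's induced payoffs 2, -3; outcome (Light, X), payoffs (7, 2).
Delta gets 2 moving first and 7 moving second, so Delta prefers to move second.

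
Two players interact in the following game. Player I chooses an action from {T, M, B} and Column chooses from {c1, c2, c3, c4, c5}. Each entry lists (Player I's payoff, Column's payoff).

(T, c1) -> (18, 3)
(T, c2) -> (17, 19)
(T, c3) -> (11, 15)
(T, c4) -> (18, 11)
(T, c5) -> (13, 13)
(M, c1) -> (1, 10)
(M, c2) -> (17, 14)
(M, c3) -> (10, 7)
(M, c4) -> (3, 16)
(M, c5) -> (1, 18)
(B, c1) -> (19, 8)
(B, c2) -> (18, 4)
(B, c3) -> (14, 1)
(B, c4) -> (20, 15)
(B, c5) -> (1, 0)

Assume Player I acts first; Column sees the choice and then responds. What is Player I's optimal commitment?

Backward induction with Player I moving first.
- T: Column compares 3, 19, 15, 11, 13 and picks c2; Player I would get 17.
- M: Column compares 10, 14, 7, 16, 18 and picks c5; Player I would get 1.
- B: Column compares 8, 4, 1, 15, 0 and picks c4; Player I would get 20.
Player I's induced payoffs are 17, 1, 20, so Player I commits to B. Subgame-perfect outcome: (B, c4) with payoffs (20, 15).

B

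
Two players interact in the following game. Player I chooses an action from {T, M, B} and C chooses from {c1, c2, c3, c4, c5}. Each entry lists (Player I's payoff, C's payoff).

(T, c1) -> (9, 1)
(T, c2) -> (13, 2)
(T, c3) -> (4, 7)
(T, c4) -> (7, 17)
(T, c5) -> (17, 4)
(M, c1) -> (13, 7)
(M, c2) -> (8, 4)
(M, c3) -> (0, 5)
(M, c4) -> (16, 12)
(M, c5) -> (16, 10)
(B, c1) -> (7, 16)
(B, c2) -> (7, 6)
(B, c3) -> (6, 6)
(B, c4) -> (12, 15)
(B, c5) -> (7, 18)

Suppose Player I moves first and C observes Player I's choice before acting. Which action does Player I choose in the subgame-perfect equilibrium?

C best-responds to each possible Player I move:
- T → C plays c4 (best of 1, 2, 7, 17, 4); Player I gets 7.
- M → C plays c4 (best of 7, 4, 5, 12, 10); Player I gets 16.
- B → C plays c5 (best of 16, 6, 6, 15, 18); Player I gets 7.
Player I's induced payoffs are 7, 16, 7, so Player I commits to M. Subgame-perfect outcome: (M, c4) with payoffs (16, 12).

M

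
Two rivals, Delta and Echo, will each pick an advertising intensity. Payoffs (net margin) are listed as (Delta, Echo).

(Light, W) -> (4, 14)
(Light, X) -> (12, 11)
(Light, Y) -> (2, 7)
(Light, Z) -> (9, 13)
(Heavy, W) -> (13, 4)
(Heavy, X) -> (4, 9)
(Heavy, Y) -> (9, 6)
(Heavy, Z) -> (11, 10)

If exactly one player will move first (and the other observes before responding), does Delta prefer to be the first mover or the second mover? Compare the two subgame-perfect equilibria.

If Delta leads: Echo's best replies are Light→W, Heavy→Z; Delta's induced payoffs 4, 11; outcome (Heavy, Z), payoffs (11, 10).
If Echo leads: Delta's best replies are W→Heavy, X→Light, Y→Heavy, Z→Heavy; Echo's induced payoffs 4, 11, 6, 10; outcome (Light, X), payoffs (12, 11).
Delta gets 11 moving first and 12 moving second, so Delta prefers to move second.

second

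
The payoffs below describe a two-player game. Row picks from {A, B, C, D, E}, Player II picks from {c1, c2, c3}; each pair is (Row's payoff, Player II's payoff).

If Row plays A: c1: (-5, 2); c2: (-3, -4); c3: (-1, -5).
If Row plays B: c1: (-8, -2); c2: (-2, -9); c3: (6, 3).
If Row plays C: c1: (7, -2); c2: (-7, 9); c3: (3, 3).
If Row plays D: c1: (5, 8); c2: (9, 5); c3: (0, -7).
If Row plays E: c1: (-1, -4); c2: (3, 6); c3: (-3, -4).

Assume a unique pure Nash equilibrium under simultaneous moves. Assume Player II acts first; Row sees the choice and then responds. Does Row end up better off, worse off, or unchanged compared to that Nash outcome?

Solve by backward induction (Player II leads).
- c1: Row compares -5, -8, 7, 5, -1 and picks C; Player II would get -2.
- c2: Row compares -3, -2, -7, 9, 3 and picks D; Player II would get 5.
- c3: Row compares -1, 6, 3, 0, -3 and picks B; Player II would get 3.
Maximizing over -2, 5, 3, Player II chooses c2. Subgame-perfect outcome: (D, c2) with payoffs (9, 5).
Under simultaneous play:
Row's best replies: c1→C; c2→D; c3→B.
Player II's best replies: A→c1; B→c3; C→c2; D→c1; E→c2.
Only (B, c3) has each player best-responding; Nash payoffs (6, 3).
Row earns 9 sequentially versus 6 at the Nash outcome: better off.

better off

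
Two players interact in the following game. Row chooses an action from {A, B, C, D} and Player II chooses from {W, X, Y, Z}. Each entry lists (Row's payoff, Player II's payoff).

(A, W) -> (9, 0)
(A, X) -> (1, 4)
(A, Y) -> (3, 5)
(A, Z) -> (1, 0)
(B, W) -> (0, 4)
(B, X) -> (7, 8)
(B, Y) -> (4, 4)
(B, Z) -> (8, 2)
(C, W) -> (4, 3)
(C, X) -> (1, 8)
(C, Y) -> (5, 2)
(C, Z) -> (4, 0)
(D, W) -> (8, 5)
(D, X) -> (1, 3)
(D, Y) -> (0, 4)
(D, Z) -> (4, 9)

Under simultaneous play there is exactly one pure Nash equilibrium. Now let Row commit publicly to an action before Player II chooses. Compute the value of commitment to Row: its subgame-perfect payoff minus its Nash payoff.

0

Solve by backward induction (Row leads).
- A: Player II compares 0, 4, 5, 0 and picks Y; Row would get 3.
- B: Player II compares 4, 8, 4, 2 and picks X; Row would get 7.
- C: Player II compares 3, 8, 2, 0 and picks X; Row would get 1.
- D: Player II compares 5, 3, 4, 9 and picks Z; Row would get 4.
Among 3, 7, 1, 4, the best is 7 at B. Subgame-perfect outcome: (B, X) with payoffs (7, 8).
Now find the simultaneous Nash equilibrium.
Row's best replies: W→A; X→B; Y→C; Z→B.
Player II's best replies: A→Y; B→X; C→X; D→Z.
Only (B, X) has each player best-responding; Nash payoffs (7, 8).
Row's commitment gain: 7 − 7 = 0.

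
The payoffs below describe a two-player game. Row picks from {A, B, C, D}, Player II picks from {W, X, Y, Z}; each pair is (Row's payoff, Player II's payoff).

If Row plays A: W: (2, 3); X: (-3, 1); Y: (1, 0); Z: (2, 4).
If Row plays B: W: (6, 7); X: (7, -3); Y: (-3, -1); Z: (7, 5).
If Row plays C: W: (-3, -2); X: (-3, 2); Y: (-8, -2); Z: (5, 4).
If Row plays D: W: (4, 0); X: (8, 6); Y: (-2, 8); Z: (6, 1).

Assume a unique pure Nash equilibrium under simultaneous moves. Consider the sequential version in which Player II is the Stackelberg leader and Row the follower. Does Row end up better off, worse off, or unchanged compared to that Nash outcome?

unchanged

Solve by backward induction (Player II leads).
- W → Row plays B (best of 2, 6, -3, 4); Player II gets 7.
- X → Row plays D (best of -3, 7, -3, 8); Player II gets 6.
- Y → Row plays A (best of 1, -3, -8, -2); Player II gets 0.
- Z → Row plays B (best of 2, 7, 5, 6); Player II gets 5.
Player II's induced payoffs are 7, 6, 0, 5, so Player II commits to W. Subgame-perfect outcome: (B, W) with payoffs (6, 7).
Now find the simultaneous Nash equilibrium.
Row's best replies: W→B; X→D; Y→A; Z→B.
Player II's best replies: A→Z; B→W; C→Z; D→Y.
Only (B, W) has each player best-responding; Nash payoffs (6, 7).
Row earns 6 sequentially versus 6 at the Nash outcome: unchanged.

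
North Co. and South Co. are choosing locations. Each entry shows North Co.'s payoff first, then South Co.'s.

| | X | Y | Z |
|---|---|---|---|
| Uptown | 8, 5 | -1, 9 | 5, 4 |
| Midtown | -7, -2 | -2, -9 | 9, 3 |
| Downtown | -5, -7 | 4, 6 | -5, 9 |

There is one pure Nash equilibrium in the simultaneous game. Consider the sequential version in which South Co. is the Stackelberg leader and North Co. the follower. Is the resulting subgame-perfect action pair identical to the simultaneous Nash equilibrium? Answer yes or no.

no

Backward induction with South Co. moving first.
- X: North Co. compares 8, -7, -5 and picks Uptown; South Co. would get 5.
- Y: North Co. compares -1, -2, 4 and picks Downtown; South Co. would get 6.
- Z: North Co. compares 5, 9, -5 and picks Midtown; South Co. would get 3.
Among 5, 6, 3, the best is 6 at Y. Subgame-perfect outcome: (Downtown, Y) with payoffs (4, 6).
Now find the simultaneous Nash equilibrium.
North Co.'s best replies: X→Uptown; Y→Downtown; Z→Midtown.
South Co.'s best replies: Uptown→Y; Midtown→Z; Downtown→Z.
The unique mutual best reply is (Midtown, Z), giving (9, 3).
Sequential outcome (Downtown, Y) differs from the Nash profile (Midtown, Z).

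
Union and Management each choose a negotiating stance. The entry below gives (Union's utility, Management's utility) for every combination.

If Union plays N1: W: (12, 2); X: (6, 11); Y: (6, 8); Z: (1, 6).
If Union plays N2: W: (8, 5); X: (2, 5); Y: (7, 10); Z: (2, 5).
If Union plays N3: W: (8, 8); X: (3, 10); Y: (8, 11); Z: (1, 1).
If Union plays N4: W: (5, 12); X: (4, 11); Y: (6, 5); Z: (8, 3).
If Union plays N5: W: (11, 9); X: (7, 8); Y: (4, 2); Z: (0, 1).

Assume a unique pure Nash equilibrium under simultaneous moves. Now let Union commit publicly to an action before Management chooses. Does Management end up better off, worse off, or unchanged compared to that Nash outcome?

worse off

Backward induction with Union moving first.
- N1 → Management plays X (best of 2, 11, 8, 6); Union gets 6.
- N2 → Management plays Y (best of 5, 5, 10, 5); Union gets 7.
- N3 → Management plays Y (best of 8, 10, 11, 1); Union gets 8.
- N4 → Management plays W (best of 12, 11, 5, 3); Union gets 5.
- N5 → Management plays W (best of 9, 8, 2, 1); Union gets 11.
Maximizing over 6, 7, 8, 5, 11, Union chooses N5. Subgame-perfect outcome: (N5, W) with payoffs (11, 9).
For the simultaneous game, intersect best replies.
Union's best replies: W→N1; X→N5; Y→N3; Z→N4.
Management's best replies: N1→X; N2→Y; N3→Y; N4→W; N5→W.
Only (N3, Y) has each player best-responding; Nash payoffs (8, 11).
Management earns 9 sequentially versus 11 at the Nash outcome: worse off.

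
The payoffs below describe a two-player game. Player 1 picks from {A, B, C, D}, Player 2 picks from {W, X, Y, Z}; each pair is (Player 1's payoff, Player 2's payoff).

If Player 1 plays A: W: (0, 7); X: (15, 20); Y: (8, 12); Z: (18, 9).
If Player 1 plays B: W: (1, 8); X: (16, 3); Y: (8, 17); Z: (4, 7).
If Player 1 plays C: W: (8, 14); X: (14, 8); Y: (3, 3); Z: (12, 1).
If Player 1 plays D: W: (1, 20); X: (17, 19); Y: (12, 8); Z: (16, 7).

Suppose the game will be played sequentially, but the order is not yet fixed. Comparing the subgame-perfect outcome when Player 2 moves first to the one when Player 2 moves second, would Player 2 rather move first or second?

If Player 1 leads: Player 2's best replies are A→X, B→Y, C→W, D→W; Player 1's induced payoffs 15, 8, 8, 1; outcome (A, X), payoffs (15, 20).
If Player 2 leads: Player 1's best replies are W→C, X→D, Y→D, Z→A; Player 2's induced payoffs 14, 19, 8, 9; outcome (D, X), payoffs (17, 19).
Player 2 gets 19 moving first and 20 moving second, so Player 2 prefers to move second.

second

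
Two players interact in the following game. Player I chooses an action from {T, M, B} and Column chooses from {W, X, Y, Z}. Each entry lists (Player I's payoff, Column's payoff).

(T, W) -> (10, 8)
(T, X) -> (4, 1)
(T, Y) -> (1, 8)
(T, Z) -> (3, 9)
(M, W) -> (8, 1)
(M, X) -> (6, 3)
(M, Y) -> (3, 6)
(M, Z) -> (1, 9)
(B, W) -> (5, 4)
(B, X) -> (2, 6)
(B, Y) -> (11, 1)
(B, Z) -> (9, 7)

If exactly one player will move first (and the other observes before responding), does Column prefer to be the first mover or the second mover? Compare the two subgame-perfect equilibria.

first

If Player I leads: Column's best replies are T→Z, M→Z, B→Z; Player I's induced payoffs 3, 1, 9; outcome (B, Z), payoffs (9, 7).
If Column leads: Player I's best replies are W→T, X→M, Y→B, Z→B; Column's induced payoffs 8, 3, 1, 7; outcome (T, W), payoffs (10, 8).
Column gets 8 moving first and 7 moving second, so Column prefers to move first.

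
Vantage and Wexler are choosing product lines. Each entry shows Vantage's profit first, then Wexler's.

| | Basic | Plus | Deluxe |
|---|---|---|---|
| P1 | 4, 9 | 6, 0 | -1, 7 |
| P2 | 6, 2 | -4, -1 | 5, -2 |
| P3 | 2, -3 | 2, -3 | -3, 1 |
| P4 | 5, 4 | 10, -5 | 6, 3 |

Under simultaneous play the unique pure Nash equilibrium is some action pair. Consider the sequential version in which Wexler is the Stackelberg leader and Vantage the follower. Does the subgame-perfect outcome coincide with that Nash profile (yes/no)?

Vantage best-responds to each possible Wexler move:
- Basic: BR = P2, leader payoff 2.
- Plus: BR = P4, leader payoff -5.
- Deluxe: BR = P4, leader payoff 3.
Maximizing over 2, -5, 3, Wexler chooses Deluxe. Subgame-perfect outcome: (P4, Deluxe) with payoffs (6, 3).
Under simultaneous play:
Vantage's best replies: Basic→P2; Plus→P4; Deluxe→P4.
Wexler's best replies: P1→Basic; P2→Basic; P3→Deluxe; P4→Basic.
The unique mutual best reply is (P2, Basic), giving (6, 2).
Sequential outcome (P4, Deluxe) differs from the Nash profile (P2, Basic).

no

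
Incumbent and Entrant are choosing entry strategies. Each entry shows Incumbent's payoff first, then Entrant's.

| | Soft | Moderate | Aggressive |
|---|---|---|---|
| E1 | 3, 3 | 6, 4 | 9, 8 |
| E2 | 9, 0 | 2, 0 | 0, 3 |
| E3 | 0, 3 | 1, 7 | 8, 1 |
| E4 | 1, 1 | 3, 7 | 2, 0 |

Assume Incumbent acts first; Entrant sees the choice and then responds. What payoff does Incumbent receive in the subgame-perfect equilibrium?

9

Entrant best-responds to each possible Incumbent move:
- E1 → Entrant plays Aggressive (best of 3, 4, 8); Incumbent gets 9.
- E2 → Entrant plays Aggressive (best of 0, 0, 3); Incumbent gets 0.
- E3 → Entrant plays Moderate (best of 3, 7, 1); Incumbent gets 1.
- E4 → Entrant plays Moderate (best of 1, 7, 0); Incumbent gets 3.
Maximizing over 9, 0, 1, 3, Incumbent chooses E1. Subgame-perfect outcome: (E1, Aggressive) with payoffs (9, 8).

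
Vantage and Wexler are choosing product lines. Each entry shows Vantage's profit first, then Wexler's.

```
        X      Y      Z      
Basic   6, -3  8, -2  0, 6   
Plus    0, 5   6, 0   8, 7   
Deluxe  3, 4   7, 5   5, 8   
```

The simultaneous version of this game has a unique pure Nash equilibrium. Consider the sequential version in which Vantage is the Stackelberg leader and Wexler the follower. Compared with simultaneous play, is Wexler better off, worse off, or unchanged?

unchanged

Backward induction with Vantage moving first.
- Basic → Wexler plays Z (best of -3, -2, 6); Vantage gets 0.
- Plus → Wexler plays Z (best of 5, 0, 7); Vantage gets 8.
- Deluxe → Wexler plays Z (best of 4, 5, 8); Vantage gets 5.
Among 0, 8, 5, the best is 8 at Plus. Subgame-perfect outcome: (Plus, Z) with payoffs (8, 7).
For the simultaneous game, intersect best replies.
Vantage's best replies: X→Basic; Y→Basic; Z→Plus.
Wexler's best replies: Basic→Z; Plus→Z; Deluxe→Z.
The unique mutual best reply is (Plus, Z), giving (8, 7).
Wexler earns 7 sequentially versus 7 at the Nash outcome: unchanged.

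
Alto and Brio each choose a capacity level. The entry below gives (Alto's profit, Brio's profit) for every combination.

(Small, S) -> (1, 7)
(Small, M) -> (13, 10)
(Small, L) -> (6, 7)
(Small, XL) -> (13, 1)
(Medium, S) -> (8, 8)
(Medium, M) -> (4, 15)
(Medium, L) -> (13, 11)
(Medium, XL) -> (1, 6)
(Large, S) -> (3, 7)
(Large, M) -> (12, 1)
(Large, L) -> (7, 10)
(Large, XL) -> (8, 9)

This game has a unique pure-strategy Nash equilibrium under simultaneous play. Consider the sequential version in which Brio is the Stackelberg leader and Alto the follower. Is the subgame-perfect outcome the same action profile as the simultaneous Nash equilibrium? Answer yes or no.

Work backward from Alto's decision.
- S: BR = Medium, leader payoff 8.
- M: BR = Small, leader payoff 10.
- L: BR = Medium, leader payoff 11.
- XL: BR = Small, leader payoff 1.
Among 8, 10, 11, 1, the best is 11 at L. Subgame-perfect outcome: (Medium, L) with payoffs (13, 11).
Now find the simultaneous Nash equilibrium.
Alto's best replies: S→Medium; M→Small; L→Medium; XL→Small.
Brio's best replies: Small→M; Medium→M; Large→L.
Only (Small, M) has each player best-responding; Nash payoffs (13, 10).
Sequential outcome (Medium, L) differs from the Nash profile (Small, M).

no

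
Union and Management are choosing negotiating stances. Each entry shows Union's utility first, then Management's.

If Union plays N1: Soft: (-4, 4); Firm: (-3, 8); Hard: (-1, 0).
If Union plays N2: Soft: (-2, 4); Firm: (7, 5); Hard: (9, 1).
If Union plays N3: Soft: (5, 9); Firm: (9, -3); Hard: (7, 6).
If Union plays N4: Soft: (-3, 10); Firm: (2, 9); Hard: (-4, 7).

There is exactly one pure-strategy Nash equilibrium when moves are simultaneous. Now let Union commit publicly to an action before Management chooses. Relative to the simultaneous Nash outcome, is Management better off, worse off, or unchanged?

worse off

Management best-responds to each possible Union move:
- N1 → Management plays Firm (best of 4, 8, 0); Union gets -3.
- N2 → Management plays Firm (best of 4, 5, 1); Union gets 7.
- N3 → Management plays Soft (best of 9, -3, 6); Union gets 5.
- N4 → Management plays Soft (best of 10, 9, 7); Union gets -3.
Maximizing over -3, 7, 5, -3, Union chooses N2. Subgame-perfect outcome: (N2, Firm) with payoffs (7, 5).
Under simultaneous play:
Union's best replies: Soft→N3; Firm→N3; Hard→N2.
Management's best replies: N1→Firm; N2→Firm; N3→Soft; N4→Soft.
The unique mutual best reply is (N3, Soft), giving (5, 9).
Management earns 5 sequentially versus 9 at the Nash outcome: worse off.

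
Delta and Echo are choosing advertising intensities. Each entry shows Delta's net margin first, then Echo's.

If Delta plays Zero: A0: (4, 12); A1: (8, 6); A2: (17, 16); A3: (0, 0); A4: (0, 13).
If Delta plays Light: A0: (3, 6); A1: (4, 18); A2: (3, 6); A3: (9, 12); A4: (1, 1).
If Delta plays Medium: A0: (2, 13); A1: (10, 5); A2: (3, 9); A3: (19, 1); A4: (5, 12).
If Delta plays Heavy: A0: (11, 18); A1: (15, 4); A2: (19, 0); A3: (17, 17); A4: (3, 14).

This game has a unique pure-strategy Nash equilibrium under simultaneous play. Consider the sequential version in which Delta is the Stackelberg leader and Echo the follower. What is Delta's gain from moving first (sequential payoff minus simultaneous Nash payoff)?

Solve by backward induction (Delta leads).
- Zero → Echo plays A2 (best of 12, 6, 16, 0, 13); Delta gets 17.
- Light → Echo plays A1 (best of 6, 18, 6, 12, 1); Delta gets 4.
- Medium → Echo plays A0 (best of 13, 5, 9, 1, 12); Delta gets 2.
- Heavy → Echo plays A0 (best of 18, 4, 0, 17, 14); Delta gets 11.
Among 17, 4, 2, 11, the best is 17 at Zero. Subgame-perfect outcome: (Zero, A2) with payoffs (17, 16).
Now find the simultaneous Nash equilibrium.
Delta's best replies: A0→Heavy; A1→Heavy; A2→Heavy; A3→Medium; A4→Medium.
Echo's best replies: Zero→A2; Light→A1; Medium→A0; Heavy→A0.
Only (Heavy, A0) has each player best-responding; Nash payoffs (11, 18).
Delta's commitment gain: 17 − 11 = 6.

6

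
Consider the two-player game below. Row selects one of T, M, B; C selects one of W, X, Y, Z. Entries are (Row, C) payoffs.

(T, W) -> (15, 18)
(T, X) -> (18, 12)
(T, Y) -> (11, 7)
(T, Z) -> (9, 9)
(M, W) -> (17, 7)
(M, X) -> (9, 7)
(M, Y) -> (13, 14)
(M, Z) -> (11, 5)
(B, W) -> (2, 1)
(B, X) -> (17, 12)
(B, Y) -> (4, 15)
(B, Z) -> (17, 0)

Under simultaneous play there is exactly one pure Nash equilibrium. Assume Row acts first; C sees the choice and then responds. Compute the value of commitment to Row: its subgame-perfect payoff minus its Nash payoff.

Work backward from C's decision.
- T: C compares 18, 12, 7, 9 and picks W; Row would get 15.
- M: C compares 7, 7, 14, 5 and picks Y; Row would get 13.
- B: C compares 1, 12, 15, 0 and picks Y; Row would get 4.
Maximizing over 15, 13, 4, Row chooses T. Subgame-perfect outcome: (T, W) with payoffs (15, 18).
For the simultaneous game, intersect best replies.
Row's best replies: W→M; X→T; Y→M; Z→B.
C's best replies: T→W; M→Y; B→Y.
The unique mutual best reply is (M, Y), giving (13, 14).
Row's commitment gain: 15 − 13 = 2.

2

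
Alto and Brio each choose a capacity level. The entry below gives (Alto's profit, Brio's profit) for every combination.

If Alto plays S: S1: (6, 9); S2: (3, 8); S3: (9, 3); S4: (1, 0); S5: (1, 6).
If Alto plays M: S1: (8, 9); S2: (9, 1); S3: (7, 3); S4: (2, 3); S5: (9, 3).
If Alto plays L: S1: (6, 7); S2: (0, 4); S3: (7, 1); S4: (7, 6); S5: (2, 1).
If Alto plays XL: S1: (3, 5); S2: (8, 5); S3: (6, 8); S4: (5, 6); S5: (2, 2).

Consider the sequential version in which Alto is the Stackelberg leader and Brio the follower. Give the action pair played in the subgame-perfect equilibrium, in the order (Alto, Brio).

Solve by backward induction (Alto leads).
- S: BR = S1, leader payoff 6.
- M: BR = S1, leader payoff 8.
- L: BR = S1, leader payoff 6.
- XL: BR = S3, leader payoff 6.
Alto's induced payoffs are 6, 8, 6, 6, so Alto commits to M. Subgame-perfect outcome: (M, S1) with payoffs (8, 9).

(M, S1)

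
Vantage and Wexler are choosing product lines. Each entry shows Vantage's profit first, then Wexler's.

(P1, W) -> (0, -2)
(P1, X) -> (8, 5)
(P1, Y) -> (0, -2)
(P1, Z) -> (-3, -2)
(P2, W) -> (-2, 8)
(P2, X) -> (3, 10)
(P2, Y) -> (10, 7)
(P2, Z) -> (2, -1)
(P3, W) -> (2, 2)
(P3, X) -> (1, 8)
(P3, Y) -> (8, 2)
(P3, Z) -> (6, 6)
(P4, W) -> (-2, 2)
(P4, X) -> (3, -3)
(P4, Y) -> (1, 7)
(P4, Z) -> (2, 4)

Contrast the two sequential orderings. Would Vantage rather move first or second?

If Vantage leads: Wexler's best replies are P1→X, P2→X, P3→X, P4→Y; Vantage's induced payoffs 8, 3, 1, 1; outcome (P1, X), payoffs (8, 5).
If Wexler leads: Vantage's best replies are W→P3, X→P1, Y→P2, Z→P3; Wexler's induced payoffs 2, 5, 7, 6; outcome (P2, Y), payoffs (10, 7).
Vantage gets 8 moving first and 10 moving second, so Vantage prefers to move second.

second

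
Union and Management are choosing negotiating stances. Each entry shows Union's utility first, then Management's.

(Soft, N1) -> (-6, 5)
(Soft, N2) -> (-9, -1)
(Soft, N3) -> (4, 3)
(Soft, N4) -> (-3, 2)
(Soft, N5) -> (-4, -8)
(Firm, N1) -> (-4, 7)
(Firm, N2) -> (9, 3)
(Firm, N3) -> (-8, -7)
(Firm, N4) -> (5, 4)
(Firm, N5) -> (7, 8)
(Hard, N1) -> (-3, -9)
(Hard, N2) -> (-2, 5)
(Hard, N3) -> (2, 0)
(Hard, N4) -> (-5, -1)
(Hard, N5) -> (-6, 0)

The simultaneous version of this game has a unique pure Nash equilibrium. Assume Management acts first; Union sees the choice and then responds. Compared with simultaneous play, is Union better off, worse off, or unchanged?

Union best-responds to each possible Management move:
- N1 → Union plays Hard (best of -6, -4, -3); Management gets -9.
- N2 → Union plays Firm (best of -9, 9, -2); Management gets 3.
- N3 → Union plays Soft (best of 4, -8, 2); Management gets 3.
- N4 → Union plays Firm (best of -3, 5, -5); Management gets 4.
- N5 → Union plays Firm (best of -4, 7, -6); Management gets 8.
Maximizing over -9, 3, 3, 4, 8, Management chooses N5. Subgame-perfect outcome: (Firm, N5) with payoffs (7, 8).
For the simultaneous game, intersect best replies.
Union's best replies: N1→Hard; N2→Firm; N3→Soft; N4→Firm; N5→Firm.
Management's best replies: Soft→N1; Firm→N5; Hard→N2.
The unique mutual best reply is (Firm, N5), giving (7, 8).
Union earns 7 sequentially versus 7 at the Nash outcome: unchanged.

unchanged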